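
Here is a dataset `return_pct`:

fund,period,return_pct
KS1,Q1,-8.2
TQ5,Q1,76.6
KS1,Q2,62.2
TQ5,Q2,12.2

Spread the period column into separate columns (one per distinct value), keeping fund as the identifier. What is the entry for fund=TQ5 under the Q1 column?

76.6

Wide layout: rows indexed by fund, columns are the 2 distinct period values (Q1, Q2).
Cell (fund=TQ5, period=Q1) draws from the long row where fund=TQ5 and period=Q1, which has return_pct=76.6.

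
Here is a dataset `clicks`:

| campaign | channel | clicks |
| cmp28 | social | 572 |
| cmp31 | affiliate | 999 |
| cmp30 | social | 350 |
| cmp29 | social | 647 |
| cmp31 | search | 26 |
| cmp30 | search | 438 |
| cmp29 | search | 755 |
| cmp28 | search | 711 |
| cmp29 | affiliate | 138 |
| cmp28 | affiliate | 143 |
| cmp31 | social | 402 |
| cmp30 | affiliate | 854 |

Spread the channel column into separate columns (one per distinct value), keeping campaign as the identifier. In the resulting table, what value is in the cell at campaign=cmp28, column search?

Wide layout: rows indexed by campaign, columns are the 3 distinct channel values (social, affiliate, search).
Cell (campaign=cmp28, channel=search) draws from the long row where campaign=cmp28 and channel=search, which has clicks=711.

711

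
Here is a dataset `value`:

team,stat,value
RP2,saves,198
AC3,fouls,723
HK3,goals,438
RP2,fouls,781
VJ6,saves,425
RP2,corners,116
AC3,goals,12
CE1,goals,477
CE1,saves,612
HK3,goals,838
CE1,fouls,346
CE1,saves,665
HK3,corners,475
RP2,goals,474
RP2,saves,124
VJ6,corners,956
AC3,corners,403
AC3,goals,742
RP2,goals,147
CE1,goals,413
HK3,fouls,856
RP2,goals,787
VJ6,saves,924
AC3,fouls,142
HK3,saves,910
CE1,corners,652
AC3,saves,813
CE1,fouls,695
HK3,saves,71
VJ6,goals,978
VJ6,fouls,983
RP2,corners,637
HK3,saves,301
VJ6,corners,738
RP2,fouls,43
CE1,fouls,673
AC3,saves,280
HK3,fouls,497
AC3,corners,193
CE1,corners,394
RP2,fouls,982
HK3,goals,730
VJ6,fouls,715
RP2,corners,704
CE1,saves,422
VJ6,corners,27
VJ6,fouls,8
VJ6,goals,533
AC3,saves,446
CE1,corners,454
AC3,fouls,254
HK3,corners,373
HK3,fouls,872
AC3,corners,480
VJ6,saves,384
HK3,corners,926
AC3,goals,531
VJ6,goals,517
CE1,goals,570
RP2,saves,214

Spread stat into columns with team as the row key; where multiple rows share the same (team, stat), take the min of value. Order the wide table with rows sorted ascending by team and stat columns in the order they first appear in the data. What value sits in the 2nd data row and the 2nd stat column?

With rows sorted ascending by team, row 2 is team=CE1. stat columns in first-appearance order: saves, fouls, goals, corners; column 2 is fouls.
Long rows with team=CE1, stat=fouls: min(346, 695, 673) = 346.

346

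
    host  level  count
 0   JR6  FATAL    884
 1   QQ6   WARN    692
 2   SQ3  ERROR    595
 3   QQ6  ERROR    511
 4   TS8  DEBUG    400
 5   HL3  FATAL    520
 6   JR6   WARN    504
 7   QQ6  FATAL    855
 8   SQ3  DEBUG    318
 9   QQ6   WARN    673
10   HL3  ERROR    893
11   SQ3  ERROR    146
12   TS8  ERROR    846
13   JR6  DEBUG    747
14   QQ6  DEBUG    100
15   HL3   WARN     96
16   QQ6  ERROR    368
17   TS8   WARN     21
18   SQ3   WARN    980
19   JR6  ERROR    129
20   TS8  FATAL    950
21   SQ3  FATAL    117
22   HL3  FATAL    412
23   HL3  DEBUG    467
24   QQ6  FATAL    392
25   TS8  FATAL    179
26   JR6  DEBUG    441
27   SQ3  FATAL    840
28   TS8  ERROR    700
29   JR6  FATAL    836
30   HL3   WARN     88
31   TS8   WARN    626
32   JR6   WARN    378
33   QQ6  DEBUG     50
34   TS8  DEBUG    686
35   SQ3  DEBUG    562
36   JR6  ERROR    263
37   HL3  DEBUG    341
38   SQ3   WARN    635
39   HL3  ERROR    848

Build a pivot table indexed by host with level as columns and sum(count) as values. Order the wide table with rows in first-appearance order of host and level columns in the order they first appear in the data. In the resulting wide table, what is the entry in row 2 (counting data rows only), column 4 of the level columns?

150

With rows in first-appearance order of host, row 2 is host=QQ6. level columns in first-appearance order: FATAL, WARN, ERROR, DEBUG; column 4 is DEBUG.
Long rows with host=QQ6, level=DEBUG: 100 + 50 = 150.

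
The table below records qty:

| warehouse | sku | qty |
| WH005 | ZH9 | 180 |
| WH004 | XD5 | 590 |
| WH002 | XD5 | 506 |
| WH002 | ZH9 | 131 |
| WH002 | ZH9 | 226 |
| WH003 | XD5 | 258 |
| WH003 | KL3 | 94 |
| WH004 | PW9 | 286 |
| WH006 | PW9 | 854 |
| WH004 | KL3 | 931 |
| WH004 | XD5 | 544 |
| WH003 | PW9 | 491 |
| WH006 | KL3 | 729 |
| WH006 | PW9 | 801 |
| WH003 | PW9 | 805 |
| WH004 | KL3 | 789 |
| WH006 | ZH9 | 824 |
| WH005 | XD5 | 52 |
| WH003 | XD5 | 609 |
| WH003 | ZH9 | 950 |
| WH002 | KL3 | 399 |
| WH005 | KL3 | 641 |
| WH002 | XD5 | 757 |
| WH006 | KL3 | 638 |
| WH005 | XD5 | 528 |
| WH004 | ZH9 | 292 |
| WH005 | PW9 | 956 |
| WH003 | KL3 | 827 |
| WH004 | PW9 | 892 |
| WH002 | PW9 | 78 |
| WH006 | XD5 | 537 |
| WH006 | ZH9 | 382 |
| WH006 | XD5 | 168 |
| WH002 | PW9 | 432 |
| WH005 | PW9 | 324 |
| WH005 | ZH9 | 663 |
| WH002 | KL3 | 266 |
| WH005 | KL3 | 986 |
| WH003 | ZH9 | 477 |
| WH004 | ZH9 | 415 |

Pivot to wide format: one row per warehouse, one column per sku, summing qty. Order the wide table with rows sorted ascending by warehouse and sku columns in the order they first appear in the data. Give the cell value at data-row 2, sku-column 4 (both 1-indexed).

1296

With rows sorted ascending by warehouse, row 2 is warehouse=WH003. sku columns in first-appearance order: ZH9, XD5, KL3, PW9; column 4 is PW9.
Long rows with warehouse=WH003, sku=PW9: 491 + 805 = 1296.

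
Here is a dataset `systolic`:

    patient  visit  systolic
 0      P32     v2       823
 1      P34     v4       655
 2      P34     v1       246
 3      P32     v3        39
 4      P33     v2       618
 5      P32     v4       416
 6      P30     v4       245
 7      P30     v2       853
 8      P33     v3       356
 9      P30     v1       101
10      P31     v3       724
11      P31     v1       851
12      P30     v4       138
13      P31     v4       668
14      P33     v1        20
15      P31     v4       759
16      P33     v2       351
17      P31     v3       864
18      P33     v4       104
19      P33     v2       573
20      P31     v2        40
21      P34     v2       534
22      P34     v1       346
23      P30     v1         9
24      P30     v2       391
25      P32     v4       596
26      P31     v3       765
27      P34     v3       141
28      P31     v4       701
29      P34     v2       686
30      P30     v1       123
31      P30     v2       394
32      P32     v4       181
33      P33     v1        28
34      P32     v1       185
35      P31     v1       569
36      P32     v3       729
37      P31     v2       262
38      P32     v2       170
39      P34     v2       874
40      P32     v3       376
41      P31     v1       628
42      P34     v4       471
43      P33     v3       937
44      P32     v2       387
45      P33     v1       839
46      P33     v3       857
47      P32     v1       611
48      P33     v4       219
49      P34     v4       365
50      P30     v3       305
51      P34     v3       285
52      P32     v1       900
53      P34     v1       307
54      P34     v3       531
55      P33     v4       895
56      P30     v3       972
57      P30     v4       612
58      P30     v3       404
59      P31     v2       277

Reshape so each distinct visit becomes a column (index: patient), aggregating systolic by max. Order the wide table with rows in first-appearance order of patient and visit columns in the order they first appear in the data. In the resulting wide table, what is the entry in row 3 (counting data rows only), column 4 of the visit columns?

937

With rows in first-appearance order of patient, row 3 is patient=P33. visit columns in first-appearance order: v2, v4, v1, v3; column 4 is v3.
Long rows with patient=P33, visit=v3: max(356, 937, 857) = 937.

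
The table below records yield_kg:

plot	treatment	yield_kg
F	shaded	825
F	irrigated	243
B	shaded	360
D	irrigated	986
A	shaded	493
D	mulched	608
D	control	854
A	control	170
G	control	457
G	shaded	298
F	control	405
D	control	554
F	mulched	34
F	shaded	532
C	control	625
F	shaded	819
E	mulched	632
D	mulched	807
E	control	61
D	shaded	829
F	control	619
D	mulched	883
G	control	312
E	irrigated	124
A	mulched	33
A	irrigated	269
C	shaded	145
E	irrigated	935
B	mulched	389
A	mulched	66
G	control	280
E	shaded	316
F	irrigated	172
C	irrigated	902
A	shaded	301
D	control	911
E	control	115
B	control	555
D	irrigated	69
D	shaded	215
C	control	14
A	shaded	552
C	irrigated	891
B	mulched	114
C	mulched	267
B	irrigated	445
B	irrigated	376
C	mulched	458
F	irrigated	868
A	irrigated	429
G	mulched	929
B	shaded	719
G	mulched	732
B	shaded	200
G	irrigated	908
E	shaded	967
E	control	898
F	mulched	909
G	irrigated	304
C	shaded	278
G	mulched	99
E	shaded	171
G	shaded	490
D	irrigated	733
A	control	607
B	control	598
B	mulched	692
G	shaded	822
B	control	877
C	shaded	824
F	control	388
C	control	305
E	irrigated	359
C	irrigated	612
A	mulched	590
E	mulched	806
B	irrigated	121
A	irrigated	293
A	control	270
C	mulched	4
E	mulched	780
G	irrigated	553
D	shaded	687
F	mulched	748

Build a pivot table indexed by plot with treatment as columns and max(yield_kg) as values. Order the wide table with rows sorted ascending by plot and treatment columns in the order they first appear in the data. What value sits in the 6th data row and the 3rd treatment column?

909

With rows sorted ascending by plot, row 6 is plot=F. treatment columns in first-appearance order: shaded, irrigated, mulched, control; column 3 is mulched.
Long rows with plot=F, treatment=mulched: max(34, 909, 748) = 909.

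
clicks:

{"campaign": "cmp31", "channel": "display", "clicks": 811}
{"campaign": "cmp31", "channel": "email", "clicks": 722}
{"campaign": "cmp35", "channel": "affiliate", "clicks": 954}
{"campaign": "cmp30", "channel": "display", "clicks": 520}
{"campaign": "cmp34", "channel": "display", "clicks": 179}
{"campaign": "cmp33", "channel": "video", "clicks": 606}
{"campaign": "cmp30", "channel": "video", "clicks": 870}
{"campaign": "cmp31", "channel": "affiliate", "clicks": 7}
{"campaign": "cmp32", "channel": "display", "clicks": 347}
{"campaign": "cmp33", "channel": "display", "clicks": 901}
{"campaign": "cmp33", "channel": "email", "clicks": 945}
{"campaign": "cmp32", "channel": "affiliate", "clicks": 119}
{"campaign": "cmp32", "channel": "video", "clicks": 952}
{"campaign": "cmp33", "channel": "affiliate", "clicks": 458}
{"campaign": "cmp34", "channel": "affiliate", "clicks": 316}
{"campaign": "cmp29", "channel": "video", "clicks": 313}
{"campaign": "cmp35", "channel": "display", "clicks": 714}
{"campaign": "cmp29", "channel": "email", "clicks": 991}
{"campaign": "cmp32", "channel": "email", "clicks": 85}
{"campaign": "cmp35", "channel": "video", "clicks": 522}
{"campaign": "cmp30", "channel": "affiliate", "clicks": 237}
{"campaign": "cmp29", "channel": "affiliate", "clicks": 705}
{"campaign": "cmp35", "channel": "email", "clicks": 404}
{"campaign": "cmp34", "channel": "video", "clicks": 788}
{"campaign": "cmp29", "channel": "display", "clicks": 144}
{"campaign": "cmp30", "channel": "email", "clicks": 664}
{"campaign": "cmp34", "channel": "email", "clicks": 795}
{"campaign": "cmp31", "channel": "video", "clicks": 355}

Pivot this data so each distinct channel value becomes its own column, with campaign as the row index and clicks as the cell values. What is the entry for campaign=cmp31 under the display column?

811

Wide layout: rows indexed by campaign, columns are the 4 distinct channel values (display, email, affiliate, video).
Cell (campaign=cmp31, channel=display) draws from the long row where campaign=cmp31 and channel=display, which has clicks=811.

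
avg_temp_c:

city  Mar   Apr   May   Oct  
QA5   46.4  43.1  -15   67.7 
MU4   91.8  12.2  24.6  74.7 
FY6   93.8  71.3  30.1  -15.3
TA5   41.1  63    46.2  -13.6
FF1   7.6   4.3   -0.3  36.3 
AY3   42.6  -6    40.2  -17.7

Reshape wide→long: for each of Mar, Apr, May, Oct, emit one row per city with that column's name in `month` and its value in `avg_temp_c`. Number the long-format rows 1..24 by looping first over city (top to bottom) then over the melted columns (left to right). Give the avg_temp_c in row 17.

24 rows total (6 × 4). Row 17: index ⌊(17-1)/4⌋ = 4 into city → FF1; (17-1) mod 4 = 0 into the melted columns → Mar.
So row 17 is (FF1, Mar, 7.6); avg_temp_c = 7.6.

7.6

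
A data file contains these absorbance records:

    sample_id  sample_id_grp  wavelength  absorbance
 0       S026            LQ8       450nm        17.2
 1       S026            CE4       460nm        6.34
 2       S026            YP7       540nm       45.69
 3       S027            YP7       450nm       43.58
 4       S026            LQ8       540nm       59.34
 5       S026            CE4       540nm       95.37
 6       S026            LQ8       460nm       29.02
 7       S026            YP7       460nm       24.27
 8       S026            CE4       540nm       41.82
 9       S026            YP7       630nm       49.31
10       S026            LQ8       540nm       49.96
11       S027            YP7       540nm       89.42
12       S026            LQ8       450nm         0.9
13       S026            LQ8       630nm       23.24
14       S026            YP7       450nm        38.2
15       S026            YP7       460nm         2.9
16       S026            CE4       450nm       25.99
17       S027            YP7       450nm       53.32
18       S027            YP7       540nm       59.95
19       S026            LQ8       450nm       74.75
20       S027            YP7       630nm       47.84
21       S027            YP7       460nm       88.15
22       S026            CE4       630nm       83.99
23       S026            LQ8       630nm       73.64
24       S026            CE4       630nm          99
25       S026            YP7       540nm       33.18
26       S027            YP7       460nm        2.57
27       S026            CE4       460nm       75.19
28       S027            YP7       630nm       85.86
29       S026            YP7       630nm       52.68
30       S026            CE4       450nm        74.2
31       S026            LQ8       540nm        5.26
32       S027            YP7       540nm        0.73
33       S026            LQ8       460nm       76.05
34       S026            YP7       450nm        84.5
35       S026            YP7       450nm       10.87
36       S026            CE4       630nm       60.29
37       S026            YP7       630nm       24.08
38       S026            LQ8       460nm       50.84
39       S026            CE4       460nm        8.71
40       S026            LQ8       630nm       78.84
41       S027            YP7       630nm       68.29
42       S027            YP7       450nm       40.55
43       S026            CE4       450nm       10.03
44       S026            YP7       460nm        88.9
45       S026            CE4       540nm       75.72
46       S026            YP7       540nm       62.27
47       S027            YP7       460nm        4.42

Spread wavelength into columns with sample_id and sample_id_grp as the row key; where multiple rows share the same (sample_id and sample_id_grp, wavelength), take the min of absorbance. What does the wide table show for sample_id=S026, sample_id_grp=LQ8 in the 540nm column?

Rows with sample_id=S026, sample_id_grp=LQ8 and wavelength=540nm: absorbance values are 59.34, 49.96, 5.26.
min(59.34, 49.96, 5.26) = 5.26.

5.26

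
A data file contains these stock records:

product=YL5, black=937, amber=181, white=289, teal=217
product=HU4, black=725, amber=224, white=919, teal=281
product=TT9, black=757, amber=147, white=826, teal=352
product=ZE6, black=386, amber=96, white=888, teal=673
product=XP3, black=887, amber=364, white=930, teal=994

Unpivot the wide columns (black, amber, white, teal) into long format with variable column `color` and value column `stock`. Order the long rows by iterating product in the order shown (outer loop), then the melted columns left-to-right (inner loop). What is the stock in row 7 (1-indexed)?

919

20 rows total (5 × 4). Row 7: index ⌊(7-1)/4⌋ = 1 into product → HU4; (7-1) mod 4 = 2 into the melted columns → white.
So row 7 is (HU4, white, 919); stock = 919.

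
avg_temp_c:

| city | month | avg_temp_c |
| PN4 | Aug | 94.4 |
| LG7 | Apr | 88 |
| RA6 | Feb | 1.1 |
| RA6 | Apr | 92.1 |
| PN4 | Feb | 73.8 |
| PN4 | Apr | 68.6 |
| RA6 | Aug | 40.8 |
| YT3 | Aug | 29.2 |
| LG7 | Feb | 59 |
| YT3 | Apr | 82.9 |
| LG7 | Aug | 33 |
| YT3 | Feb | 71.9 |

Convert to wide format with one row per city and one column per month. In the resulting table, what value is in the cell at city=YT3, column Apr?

Wide layout: rows indexed by city, columns are the 3 distinct month values (Aug, Apr, Feb).
Cell (city=YT3, month=Apr) draws from the long row where city=YT3 and month=Apr, which has avg_temp_c=82.9.

82.9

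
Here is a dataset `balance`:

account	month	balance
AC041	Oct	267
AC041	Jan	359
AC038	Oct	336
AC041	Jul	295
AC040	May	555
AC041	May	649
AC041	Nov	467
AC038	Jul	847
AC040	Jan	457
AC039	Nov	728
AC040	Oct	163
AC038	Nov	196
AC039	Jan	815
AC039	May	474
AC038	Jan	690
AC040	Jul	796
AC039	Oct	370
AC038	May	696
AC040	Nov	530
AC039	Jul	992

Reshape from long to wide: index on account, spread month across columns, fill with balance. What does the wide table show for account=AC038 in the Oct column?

Wide layout: rows indexed by account, columns are the 5 distinct month values (Oct, Jan, Jul, May, Nov).
Cell (account=AC038, month=Oct) draws from the long row where account=AC038 and month=Oct, which has balance=336.

336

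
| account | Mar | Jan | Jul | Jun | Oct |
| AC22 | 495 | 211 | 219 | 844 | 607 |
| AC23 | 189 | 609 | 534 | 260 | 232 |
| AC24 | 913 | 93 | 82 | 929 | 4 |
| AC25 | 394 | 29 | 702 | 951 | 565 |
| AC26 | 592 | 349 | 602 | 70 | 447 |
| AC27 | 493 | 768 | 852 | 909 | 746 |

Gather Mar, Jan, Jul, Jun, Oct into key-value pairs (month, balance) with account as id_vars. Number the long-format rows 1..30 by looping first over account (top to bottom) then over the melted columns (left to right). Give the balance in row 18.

702

30 rows total (6 × 5). Row 18: index ⌊(18-1)/5⌋ = 3 into account → AC25; (18-1) mod 5 = 2 into the melted columns → Jul.
So row 18 is (AC25, Jul, 702); balance = 702.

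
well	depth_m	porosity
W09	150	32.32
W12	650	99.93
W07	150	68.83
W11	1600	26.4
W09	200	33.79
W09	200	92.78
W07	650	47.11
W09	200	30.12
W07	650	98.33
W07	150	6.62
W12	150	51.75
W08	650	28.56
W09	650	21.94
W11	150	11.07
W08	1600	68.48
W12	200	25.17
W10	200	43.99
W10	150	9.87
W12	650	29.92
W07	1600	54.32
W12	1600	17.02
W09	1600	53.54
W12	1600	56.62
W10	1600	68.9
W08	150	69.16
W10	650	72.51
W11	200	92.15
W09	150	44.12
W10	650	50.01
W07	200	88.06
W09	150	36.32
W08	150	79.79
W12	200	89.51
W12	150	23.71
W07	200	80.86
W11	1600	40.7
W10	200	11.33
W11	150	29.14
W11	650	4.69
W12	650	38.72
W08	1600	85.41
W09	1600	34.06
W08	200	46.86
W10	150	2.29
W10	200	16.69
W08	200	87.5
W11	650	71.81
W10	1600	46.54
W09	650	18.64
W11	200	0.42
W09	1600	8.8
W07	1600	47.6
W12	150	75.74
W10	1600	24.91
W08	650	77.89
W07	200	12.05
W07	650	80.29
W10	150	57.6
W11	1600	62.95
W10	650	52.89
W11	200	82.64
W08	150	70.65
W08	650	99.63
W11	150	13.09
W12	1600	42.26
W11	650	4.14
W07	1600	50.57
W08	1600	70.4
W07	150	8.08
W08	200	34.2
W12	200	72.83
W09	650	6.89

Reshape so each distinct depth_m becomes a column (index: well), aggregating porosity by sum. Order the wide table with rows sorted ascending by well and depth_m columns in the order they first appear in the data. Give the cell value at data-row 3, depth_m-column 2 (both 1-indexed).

With rows sorted ascending by well, row 3 is well=W09. depth_m columns in first-appearance order: 150, 650, 1600, 200; column 2 is 650.
Long rows with well=W09, depth_m=650: 21.94 + 18.64 + 6.89 = 47.47.

47.47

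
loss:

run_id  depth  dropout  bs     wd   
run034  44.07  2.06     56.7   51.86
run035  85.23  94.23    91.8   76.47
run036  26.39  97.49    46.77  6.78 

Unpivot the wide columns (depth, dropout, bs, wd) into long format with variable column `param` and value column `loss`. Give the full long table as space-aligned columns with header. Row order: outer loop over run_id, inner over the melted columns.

Each (run_id, column) pair becomes one row: 3 × 4 = 12 rows.
For example, (run034, depth) → loss=44.07.

run_id  param    loss 
run034  depth    44.07
run034  dropout  2.06 
run034  bs       56.7 
run034  wd       51.86
run035  depth    85.23
run035  dropout  94.23
run035  bs       91.8 
run035  wd       76.47
run036  depth    26.39
run036  dropout  97.49
run036  bs       46.77
run036  wd       6.78 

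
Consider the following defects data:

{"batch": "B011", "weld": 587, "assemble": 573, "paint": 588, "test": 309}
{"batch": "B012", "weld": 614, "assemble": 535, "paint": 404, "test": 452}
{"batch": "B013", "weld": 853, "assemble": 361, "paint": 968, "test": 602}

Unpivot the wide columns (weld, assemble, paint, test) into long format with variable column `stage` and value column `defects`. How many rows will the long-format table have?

3 batch values × 4 melted columns = 12 rows.

12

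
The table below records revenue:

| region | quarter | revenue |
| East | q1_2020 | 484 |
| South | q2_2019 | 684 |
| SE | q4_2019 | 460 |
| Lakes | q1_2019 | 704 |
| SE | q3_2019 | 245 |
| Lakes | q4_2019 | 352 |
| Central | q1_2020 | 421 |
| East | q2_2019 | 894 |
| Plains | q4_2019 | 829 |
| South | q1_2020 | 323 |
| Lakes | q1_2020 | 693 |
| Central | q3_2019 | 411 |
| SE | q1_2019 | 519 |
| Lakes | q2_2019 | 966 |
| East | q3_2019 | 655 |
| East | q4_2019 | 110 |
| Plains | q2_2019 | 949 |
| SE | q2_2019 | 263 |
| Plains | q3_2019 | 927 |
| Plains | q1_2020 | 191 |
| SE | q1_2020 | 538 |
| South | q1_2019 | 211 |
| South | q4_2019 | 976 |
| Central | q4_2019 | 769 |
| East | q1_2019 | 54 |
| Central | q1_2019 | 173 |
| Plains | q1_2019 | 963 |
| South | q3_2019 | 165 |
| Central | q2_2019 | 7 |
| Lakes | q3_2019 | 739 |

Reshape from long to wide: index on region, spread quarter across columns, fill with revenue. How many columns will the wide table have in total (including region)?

6

1 column for region plus 5 distinct quarter values → 6 columns.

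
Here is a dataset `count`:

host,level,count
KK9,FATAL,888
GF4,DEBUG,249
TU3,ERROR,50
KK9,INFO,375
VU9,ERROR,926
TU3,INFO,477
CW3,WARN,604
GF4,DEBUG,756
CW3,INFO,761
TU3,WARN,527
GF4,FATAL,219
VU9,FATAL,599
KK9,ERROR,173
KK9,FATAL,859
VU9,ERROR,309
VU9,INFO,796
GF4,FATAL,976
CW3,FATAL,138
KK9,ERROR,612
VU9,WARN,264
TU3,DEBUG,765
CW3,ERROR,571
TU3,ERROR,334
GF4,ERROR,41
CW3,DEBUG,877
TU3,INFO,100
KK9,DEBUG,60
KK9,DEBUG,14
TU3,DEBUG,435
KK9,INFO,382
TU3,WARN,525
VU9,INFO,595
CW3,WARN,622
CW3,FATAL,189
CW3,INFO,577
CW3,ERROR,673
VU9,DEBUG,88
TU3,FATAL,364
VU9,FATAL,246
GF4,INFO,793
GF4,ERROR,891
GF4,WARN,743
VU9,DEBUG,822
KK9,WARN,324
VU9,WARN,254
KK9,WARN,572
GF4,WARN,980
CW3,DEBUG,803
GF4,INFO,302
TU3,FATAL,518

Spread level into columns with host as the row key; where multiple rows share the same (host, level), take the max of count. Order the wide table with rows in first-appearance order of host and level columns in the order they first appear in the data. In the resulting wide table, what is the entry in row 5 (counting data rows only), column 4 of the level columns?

With rows in first-appearance order of host, row 5 is host=CW3. level columns in first-appearance order: FATAL, DEBUG, ERROR, INFO, WARN; column 4 is INFO.
Long rows with host=CW3, level=INFO: max(761, 577) = 761.

761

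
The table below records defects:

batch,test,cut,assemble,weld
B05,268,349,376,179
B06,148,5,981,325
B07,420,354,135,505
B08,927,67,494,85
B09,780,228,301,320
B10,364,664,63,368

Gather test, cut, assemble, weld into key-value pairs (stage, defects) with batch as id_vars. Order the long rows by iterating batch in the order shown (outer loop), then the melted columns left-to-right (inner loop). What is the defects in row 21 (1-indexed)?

24 rows total (6 × 4). Row 21: index ⌊(21-1)/4⌋ = 5 into batch → B10; (21-1) mod 4 = 0 into the melted columns → test.
So row 21 is (B10, test, 364); defects = 364.

364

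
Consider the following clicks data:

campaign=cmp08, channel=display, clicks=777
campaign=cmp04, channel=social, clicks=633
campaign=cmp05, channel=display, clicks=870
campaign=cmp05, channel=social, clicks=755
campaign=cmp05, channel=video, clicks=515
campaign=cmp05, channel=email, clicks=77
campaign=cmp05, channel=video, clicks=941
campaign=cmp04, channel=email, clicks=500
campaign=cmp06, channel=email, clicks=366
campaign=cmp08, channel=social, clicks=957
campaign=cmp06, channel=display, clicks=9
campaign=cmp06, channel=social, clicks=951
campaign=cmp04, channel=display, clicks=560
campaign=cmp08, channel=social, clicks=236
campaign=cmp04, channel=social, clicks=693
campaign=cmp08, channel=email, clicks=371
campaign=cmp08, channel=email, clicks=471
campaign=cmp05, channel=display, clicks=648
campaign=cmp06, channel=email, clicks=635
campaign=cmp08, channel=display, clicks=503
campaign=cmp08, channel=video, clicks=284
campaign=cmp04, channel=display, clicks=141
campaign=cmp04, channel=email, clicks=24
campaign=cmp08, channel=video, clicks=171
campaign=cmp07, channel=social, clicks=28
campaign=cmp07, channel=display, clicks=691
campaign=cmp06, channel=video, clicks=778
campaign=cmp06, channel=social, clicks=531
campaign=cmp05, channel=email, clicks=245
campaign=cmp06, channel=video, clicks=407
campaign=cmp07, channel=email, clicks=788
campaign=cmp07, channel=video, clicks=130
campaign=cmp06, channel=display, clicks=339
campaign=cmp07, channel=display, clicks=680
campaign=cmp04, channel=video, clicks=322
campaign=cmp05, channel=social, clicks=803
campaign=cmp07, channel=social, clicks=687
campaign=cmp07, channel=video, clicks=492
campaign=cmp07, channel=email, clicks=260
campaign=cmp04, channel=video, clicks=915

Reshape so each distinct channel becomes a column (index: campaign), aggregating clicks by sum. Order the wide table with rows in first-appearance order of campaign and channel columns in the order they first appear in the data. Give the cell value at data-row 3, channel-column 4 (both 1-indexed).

322

With rows in first-appearance order of campaign, row 3 is campaign=cmp05. channel columns in first-appearance order: display, social, video, email; column 4 is email.
Long rows with campaign=cmp05, channel=email: 77 + 245 = 322.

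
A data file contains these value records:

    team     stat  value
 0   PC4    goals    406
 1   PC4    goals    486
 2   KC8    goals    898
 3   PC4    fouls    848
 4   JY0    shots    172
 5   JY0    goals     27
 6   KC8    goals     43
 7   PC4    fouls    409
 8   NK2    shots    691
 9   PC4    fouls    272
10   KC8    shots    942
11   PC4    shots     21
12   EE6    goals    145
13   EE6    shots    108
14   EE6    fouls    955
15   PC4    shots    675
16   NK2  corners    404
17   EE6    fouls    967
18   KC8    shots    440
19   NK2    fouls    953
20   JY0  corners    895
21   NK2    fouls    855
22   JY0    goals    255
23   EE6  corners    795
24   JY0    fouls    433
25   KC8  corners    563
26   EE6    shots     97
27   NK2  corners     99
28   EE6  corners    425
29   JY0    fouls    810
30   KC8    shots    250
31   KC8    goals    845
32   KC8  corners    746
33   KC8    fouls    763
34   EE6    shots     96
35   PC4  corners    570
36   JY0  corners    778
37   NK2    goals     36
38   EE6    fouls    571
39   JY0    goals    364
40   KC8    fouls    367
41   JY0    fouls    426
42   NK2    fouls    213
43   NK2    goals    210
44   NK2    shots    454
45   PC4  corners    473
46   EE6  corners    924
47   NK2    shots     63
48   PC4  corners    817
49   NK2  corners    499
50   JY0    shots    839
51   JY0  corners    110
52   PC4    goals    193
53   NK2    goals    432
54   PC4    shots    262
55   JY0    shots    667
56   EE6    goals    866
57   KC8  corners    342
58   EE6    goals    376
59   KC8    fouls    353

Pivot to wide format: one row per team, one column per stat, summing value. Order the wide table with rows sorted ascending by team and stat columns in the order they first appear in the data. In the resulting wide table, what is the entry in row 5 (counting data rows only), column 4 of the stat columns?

1860

With rows sorted ascending by team, row 5 is team=PC4. stat columns in first-appearance order: goals, fouls, shots, corners; column 4 is corners.
Long rows with team=PC4, stat=corners: 570 + 473 + 817 = 1860.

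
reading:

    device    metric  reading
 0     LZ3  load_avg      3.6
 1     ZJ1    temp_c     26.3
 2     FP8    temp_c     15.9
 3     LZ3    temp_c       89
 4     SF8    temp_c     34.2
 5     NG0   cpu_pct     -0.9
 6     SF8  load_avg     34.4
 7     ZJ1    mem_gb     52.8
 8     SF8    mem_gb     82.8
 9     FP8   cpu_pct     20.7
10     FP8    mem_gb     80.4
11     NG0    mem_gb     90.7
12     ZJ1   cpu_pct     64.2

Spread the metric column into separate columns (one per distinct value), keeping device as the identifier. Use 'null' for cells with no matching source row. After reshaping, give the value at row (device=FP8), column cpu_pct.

20.7

The long row with device=FP8, metric=cpu_pct has reading=20.7.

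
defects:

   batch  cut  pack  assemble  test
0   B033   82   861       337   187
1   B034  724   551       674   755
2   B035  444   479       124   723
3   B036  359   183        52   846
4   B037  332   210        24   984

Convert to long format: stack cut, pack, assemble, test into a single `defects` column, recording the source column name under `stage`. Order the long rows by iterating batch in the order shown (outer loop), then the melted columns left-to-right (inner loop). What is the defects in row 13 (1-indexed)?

359

20 rows total (5 × 4). Row 13: index ⌊(13-1)/4⌋ = 3 into batch → B036; (13-1) mod 4 = 0 into the melted columns → cut.
So row 13 is (B036, cut, 359); defects = 359.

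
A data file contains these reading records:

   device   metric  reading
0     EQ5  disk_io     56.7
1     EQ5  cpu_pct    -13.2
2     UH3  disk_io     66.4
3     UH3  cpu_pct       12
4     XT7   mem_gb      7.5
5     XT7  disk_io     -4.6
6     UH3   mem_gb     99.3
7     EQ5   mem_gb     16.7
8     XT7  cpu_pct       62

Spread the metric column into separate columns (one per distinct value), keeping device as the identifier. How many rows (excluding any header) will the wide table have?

3

3 distinct device values → 3 rows.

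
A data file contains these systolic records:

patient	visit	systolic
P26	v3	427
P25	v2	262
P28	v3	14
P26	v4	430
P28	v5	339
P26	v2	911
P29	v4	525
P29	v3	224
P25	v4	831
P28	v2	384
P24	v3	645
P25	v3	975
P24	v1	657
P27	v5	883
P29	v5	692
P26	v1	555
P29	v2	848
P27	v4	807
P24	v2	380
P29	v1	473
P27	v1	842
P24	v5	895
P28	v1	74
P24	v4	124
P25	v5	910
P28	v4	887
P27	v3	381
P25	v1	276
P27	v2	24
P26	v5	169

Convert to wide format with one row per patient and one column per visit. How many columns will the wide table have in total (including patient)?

6

1 column for patient plus 5 distinct visit values → 6 columns.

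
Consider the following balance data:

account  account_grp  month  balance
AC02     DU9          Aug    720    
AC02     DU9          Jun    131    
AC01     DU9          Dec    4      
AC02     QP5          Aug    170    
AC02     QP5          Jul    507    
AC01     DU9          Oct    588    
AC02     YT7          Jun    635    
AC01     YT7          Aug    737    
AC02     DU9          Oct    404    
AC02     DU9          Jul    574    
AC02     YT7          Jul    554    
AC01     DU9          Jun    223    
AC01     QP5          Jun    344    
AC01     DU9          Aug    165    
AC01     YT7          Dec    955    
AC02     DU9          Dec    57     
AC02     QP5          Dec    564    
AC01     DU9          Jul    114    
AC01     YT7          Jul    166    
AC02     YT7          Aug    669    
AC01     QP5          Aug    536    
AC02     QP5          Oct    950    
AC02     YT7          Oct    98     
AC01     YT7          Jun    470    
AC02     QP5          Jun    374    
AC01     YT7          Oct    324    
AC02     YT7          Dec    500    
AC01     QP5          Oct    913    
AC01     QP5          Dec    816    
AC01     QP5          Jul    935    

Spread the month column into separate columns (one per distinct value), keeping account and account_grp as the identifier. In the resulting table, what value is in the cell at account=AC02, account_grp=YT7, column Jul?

Wide layout: rows indexed by account and account_grp, columns are the 5 distinct month values (Aug, Jun, Dec, Jul, Oct).
Cell (account=AC02, account_grp=YT7, month=Jul) draws from the long row where account=AC02, account_grp=YT7 and month=Jul, which has balance=554.

554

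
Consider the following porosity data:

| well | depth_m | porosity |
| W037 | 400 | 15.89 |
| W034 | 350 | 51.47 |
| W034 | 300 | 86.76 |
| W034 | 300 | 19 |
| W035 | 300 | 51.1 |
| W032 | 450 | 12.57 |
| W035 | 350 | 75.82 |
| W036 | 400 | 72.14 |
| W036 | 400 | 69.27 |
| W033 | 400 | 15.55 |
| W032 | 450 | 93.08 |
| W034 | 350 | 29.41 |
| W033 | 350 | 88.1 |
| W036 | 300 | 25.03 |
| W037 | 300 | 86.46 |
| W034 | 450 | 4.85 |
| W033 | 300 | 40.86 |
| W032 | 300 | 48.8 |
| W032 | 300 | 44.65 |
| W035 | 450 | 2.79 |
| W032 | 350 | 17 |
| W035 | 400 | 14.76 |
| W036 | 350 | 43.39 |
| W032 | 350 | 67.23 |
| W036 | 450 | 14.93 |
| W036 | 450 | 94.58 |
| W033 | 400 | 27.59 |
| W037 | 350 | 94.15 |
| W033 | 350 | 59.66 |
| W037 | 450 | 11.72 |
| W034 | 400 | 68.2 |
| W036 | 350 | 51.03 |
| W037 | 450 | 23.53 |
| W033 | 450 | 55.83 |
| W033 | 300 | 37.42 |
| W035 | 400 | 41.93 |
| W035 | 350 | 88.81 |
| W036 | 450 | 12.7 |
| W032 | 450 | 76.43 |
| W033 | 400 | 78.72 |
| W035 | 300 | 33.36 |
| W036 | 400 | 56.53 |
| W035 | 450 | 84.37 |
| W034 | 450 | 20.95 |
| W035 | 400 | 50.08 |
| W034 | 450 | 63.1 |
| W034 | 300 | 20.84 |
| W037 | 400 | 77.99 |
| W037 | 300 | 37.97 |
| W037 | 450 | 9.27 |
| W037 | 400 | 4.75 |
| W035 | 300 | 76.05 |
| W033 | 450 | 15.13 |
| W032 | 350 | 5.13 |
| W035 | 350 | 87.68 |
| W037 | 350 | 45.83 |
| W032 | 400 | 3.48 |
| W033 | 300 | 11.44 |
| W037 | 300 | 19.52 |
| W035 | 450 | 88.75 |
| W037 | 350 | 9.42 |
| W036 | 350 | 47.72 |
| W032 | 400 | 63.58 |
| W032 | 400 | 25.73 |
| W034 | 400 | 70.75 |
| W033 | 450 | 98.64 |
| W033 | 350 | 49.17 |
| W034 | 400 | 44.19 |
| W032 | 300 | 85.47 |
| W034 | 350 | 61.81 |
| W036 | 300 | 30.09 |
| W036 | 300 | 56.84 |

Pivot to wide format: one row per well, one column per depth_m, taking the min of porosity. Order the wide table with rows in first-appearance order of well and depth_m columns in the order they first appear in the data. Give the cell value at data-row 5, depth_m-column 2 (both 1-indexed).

43.39

With rows in first-appearance order of well, row 5 is well=W036. depth_m columns in first-appearance order: 400, 350, 300, 450; column 2 is 350.
Long rows with well=W036, depth_m=350: min(43.39, 51.03, 47.72) = 43.39.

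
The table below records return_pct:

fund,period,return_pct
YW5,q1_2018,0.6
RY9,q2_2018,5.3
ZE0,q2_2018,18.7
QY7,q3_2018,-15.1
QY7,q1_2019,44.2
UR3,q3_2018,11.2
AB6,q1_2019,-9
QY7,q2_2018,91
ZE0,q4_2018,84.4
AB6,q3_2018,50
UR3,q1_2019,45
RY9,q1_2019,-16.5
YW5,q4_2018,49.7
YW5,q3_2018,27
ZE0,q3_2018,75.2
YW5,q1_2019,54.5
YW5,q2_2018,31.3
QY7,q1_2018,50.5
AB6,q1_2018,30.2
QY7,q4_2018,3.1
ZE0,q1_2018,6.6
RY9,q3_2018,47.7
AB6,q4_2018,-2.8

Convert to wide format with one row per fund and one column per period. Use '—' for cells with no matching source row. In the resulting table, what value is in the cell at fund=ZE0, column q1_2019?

No long-format row has fund=ZE0 and period=q1_2019, so the cell is —.

—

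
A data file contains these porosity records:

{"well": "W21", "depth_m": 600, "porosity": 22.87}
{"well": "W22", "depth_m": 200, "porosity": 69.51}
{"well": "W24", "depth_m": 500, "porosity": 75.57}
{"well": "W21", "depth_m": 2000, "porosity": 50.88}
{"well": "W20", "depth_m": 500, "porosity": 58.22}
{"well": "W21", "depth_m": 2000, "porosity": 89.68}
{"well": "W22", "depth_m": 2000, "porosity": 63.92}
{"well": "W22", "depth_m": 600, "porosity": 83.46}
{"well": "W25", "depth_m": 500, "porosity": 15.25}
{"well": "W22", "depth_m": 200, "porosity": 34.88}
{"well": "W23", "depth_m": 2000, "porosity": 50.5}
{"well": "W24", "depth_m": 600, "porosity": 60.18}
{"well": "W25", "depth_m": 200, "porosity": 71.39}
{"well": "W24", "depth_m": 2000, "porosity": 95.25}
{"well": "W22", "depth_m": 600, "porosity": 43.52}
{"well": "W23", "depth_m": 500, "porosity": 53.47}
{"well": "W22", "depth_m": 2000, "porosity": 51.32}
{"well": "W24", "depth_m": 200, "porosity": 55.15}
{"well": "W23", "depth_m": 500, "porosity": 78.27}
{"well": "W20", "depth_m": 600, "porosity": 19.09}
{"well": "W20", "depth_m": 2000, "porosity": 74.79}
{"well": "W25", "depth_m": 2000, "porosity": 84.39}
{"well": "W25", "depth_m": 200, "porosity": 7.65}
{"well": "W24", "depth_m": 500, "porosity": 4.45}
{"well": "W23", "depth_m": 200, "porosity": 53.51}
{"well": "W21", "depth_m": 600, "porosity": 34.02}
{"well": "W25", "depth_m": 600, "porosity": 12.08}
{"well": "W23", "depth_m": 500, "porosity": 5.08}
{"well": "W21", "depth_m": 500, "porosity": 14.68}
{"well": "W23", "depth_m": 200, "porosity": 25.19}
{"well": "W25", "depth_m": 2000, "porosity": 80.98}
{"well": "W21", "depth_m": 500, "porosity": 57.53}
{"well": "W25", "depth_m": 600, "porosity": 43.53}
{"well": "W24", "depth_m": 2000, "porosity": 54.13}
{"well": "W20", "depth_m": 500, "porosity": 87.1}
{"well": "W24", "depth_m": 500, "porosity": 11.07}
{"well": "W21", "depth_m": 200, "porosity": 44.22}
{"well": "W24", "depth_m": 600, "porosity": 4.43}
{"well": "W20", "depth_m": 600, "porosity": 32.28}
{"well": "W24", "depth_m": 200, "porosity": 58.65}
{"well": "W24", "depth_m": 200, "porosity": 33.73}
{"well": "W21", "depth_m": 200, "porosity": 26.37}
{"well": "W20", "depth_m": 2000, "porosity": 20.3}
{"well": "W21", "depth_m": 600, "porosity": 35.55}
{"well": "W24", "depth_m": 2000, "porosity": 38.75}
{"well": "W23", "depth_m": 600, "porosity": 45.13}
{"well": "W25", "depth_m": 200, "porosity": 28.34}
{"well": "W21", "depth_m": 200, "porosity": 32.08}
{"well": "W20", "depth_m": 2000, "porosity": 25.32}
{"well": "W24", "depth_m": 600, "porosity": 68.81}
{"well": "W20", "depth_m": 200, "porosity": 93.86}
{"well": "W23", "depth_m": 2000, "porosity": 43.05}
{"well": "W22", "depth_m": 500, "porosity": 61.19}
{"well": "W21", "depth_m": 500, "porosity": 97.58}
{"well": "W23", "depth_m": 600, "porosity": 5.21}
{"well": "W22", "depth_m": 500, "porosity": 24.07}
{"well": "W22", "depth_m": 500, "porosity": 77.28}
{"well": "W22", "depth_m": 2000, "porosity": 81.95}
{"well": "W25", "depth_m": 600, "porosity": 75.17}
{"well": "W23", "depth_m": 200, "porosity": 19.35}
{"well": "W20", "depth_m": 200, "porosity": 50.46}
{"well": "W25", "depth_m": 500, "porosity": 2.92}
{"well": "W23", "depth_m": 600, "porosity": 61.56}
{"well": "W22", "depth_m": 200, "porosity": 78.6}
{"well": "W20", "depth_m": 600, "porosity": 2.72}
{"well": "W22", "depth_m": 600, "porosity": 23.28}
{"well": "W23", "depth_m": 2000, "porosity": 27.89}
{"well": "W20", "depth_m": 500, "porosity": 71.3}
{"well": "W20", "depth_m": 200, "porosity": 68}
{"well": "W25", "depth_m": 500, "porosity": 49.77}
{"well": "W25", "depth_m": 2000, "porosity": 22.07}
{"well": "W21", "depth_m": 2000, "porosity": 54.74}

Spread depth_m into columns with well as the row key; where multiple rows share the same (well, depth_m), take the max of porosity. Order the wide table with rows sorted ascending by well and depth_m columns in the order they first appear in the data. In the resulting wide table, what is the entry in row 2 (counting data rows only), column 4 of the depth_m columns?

89.68

With rows sorted ascending by well, row 2 is well=W21. depth_m columns in first-appearance order: 600, 200, 500, 2000; column 4 is 2000.
Long rows with well=W21, depth_m=2000: max(50.88, 89.68, 54.74) = 89.68.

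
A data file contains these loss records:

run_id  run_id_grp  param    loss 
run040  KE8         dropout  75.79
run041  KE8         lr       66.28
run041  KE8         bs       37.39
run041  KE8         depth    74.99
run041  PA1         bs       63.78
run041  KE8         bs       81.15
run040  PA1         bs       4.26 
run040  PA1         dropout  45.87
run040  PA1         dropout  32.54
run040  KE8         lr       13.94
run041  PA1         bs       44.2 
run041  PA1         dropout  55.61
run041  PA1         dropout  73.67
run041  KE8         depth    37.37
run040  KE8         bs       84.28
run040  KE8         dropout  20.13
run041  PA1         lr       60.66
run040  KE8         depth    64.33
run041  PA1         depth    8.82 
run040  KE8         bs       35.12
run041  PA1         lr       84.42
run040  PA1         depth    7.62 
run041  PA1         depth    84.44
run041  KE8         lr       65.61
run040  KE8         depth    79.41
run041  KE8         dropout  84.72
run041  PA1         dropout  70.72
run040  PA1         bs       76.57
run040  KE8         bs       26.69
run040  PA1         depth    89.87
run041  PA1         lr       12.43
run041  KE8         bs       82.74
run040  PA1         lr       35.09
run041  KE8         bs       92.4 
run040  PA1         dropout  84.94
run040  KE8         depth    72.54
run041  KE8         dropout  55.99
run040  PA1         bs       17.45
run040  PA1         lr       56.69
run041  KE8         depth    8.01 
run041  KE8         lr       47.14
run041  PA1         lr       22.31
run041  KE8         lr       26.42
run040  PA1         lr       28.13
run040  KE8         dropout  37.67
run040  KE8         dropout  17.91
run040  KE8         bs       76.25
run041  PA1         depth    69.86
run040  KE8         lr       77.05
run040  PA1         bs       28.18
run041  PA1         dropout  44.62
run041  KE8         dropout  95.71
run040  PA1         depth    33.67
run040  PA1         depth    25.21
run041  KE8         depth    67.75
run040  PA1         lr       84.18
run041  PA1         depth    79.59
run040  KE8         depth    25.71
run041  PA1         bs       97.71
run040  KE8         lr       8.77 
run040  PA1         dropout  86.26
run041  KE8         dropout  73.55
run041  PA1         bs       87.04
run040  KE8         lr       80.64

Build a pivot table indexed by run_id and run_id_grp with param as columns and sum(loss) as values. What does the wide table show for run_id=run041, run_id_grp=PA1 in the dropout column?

244.62

Rows with run_id=run041, run_id_grp=PA1 and param=dropout: loss values are 55.61, 73.67, 70.72, 44.62.
55.61 + 73.67 + 70.72 + 44.62 = 244.62.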